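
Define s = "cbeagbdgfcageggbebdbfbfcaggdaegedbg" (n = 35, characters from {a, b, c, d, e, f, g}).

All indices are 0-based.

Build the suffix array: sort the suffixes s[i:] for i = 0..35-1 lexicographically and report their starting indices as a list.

sorted suffixes:
  #0 SA[0]=28  'aegedbg'
  #1 SA[1]=3  'agbdgfcageggbebdbfbfcaggdaegedbg'
  #2 SA[2]=10  'ageggbebdbfbfcaggdaegedbg'
  #3 SA[3]=24  'aggdaegedbg'
  #4 SA[4]=17  'bdbfbfcaggdaegedbg'
  #5 SA[5]=5  'bdgfcageggbebdbfbfcaggdaegedbg'
  #6 SA[6]=1  'beagbdgfcageggbebdbfbfcaggdaegedbg'
  #7 SA[7]=15  'bebdbfbfcaggdaegedbg'
  #8 SA[8]=19  'bfbfcaggdaegedbg'
  #9 SA[9]=21  'bfcaggdaegedbg'
  #10 SA[10]=33  'bg'
  #11 SA[11]=9  'cageggbebdbfbfcaggdaegedbg'
  #12 SA[12]=23  'caggdaegedbg'
  #13 SA[13]=0  'cbeagbdgfcageggbebdbfbfcaggdaegedbg'
  #14 SA[14]=27  'daegedbg'
  #15 SA[15]=18  'dbfbfcaggdaegedbg'
  #16 SA[16]=32  'dbg'
  #17 SA[17]=6  'dgfcageggbebdbfbfcaggdaegedbg'
  #18 SA[18]=2  'eagbdgfcageggbebdbfbfcaggdaegedbg'
  #19 SA[19]=16  'ebdbfbfcaggdaegedbg'
  #20 SA[20]=31  'edbg'
  #21 SA[21]=29  'egedbg'
  #22 SA[22]=12  'eggbebdbfbfcaggdaegedbg'
  #23 SA[23]=20  'fbfcaggdaegedbg'
  #24 SA[24]=8  'fcageggbebdbfbfcaggdaegedbg'
  #25 SA[25]=22  'fcaggdaegedbg'
  #26 SA[26]=34  'g'
  #27 SA[27]=4  'gbdgfcageggbebdbfbfcaggdaegedbg'
  #28 SA[28]=14  'gbebdbfbfcaggdaegedbg'
  #29 SA[29]=26  'gdaegedbg'
  #30 SA[30]=30  'gedbg'
  #31 SA[31]=11  'geggbebdbfbfcaggdaegedbg'
  #32 SA[32]=7  'gfcageggbebdbfbfcaggdaegedbg'
  #33 SA[33]=13  'ggbebdbfbfcaggdaegedbg'
  #34 SA[34]=25  'ggdaegedbg'

[28, 3, 10, 24, 17, 5, 1, 15, 19, 21, 33, 9, 23, 0, 27, 18, 32, 6, 2, 16, 31, 29, 12, 20, 8, 22, 34, 4, 14, 26, 30, 11, 7, 13, 25]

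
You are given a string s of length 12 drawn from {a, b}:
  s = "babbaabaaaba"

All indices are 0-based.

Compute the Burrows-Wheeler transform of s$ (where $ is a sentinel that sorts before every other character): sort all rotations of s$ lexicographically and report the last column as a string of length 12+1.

rank  rotation       last
    0  $babbaabaaaba  a
    1  a$babbaabaaab  b
    2  aaaba$babbaab  b
    3  aaba$babbaaba  a
    4  aabaaaba$babb  b
    5  aba$babbaabaa  a
    6  abaaaba$babba  a
    7  abbaabaaaba$b  b
    8  ba$babbaabaaa  a
    9  baaaba$babbaa  a
   10  baabaaaba$bab  b
   11  babbaabaaaba$  $
   12  bbaabaaaba$ba  a

abbabaabaab$a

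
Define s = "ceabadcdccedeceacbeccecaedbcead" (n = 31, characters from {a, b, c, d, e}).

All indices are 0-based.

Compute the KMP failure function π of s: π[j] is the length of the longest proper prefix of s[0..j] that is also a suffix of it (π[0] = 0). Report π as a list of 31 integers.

π[0] = 0
j=1 s[j]='e': π[1]=0 (border '')
j=2 s[j]='a': π[2]=0 (border '')
j=3 s[j]='b': π[3]=0 (border '')
j=4 s[j]='a': π[4]=0 (border '')
j=5 s[j]='d': π[5]=0 (border '')
j=6 s[j]='c': π[6]=1 (border 'c')
j=7 s[j]='d': k: 1→0; π[7]=0 (border '')
j=8 s[j]='c': π[8]=1 (border 'c')
j=9 s[j]='c': k: 1→0; π[9]=1 (border 'c')
j=10 s[j]='e': π[10]=2 (border 'ce')
j=11 s[j]='d': k: 2→0; π[11]=0 (border '')
j=12 s[j]='e': π[12]=0 (border '')
j=13 s[j]='c': π[13]=1 (border 'c')
j=14 s[j]='e': π[14]=2 (border 'ce')
j=15 s[j]='a': π[15]=3 (border 'cea')
j=16 s[j]='c': k: 3→0; π[16]=1 (border 'c')
j=17 s[j]='b': k: 1→0; π[17]=0 (border '')
j=18 s[j]='e': π[18]=0 (border '')
j=19 s[j]='c': π[19]=1 (border 'c')
j=20 s[j]='c': k: 1→0; π[20]=1 (border 'c')
j=21 s[j]='e': π[21]=2 (border 'ce')
j=22 s[j]='c': k: 2→0; π[22]=1 (border 'c')
j=23 s[j]='a': k: 1→0; π[23]=0 (border '')
j=24 s[j]='e': π[24]=0 (border '')
j=25 s[j]='d': π[25]=0 (border '')
j=26 s[j]='b': π[26]=0 (border '')
j=27 s[j]='c': π[27]=1 (border 'c')
j=28 s[j]='e': π[28]=2 (border 'ce')
j=29 s[j]='a': π[29]=3 (border 'cea')
j=30 s[j]='d': k: 3→0; π[30]=0 (border '')

[0, 0, 0, 0, 0, 0, 1, 0, 1, 1, 2, 0, 0, 1, 2, 3, 1, 0, 0, 1, 1, 2, 1, 0, 0, 0, 0, 1, 2, 3, 0]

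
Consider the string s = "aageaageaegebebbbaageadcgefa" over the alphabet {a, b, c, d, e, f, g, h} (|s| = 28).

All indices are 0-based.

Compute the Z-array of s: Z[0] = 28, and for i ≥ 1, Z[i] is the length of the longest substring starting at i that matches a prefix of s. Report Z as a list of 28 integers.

Z[0]=28
i=1: i≥r, start 0; Z[1]=1 grow→box=[1,2)
i=2: i≥r, start 0; Z[2]=0
i=3: i≥r, start 0; Z[3]=0
i=4: i≥r, start 0; Z[4]=5 grow→box=[4,9)
i=5: min(r-i=4, Z[1]=1)=1; Z[5]=1
i=6: min(r-i=3, Z[2]=0)=0; Z[6]=0
i=7: min(r-i=2, Z[3]=0)=0; Z[7]=0
i=8: min(r-i=1, Z[4]=5)=1; Z[8]=1
i=9: i≥r, start 0; Z[9]=0
i=10: i≥r, start 0; Z[10]=0
i=11: i≥r, start 0; Z[11]=0
i=12: i≥r, start 0; Z[12]=0
i=13: i≥r, start 0; Z[13]=0
i=14: i≥r, start 0; Z[14]=0
i=15: i≥r, start 0; Z[15]=0
i=16: i≥r, start 0; Z[16]=0
i=17: i≥r, start 0; Z[17]=5 grow→box=[17,22)
i=18: min(r-i=4, Z[1]=1)=1; Z[18]=1
i=19: min(r-i=3, Z[2]=0)=0; Z[19]=0
i=20: min(r-i=2, Z[3]=0)=0; Z[20]=0
i=21: min(r-i=1, Z[4]=5)=1; Z[21]=1
i=22: i≥r, start 0; Z[22]=0
i=23: i≥r, start 0; Z[23]=0
i=24: i≥r, start 0; Z[24]=0
i=25: i≥r, start 0; Z[25]=0
i=26: i≥r, start 0; Z[26]=0
i=27: i≥r, start 0; Z[27]=1 grow→box=[27,28)

[28, 1, 0, 0, 5, 1, 0, 0, 1, 0, 0, 0, 0, 0, 0, 0, 0, 5, 1, 0, 0, 1, 0, 0, 0, 0, 0, 1]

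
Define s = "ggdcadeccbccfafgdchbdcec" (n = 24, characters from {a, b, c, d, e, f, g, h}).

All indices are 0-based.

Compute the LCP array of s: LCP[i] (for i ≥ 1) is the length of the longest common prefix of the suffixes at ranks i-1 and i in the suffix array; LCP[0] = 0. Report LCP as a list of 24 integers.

[0, 1, 0, 1, 0, 1, 1, 1, 2, 1, 1, 1, 0, 2, 2, 1, 0, 2, 0, 1, 0, 3, 1, 0]

sorted suffixes:
  #0 SA[0]=4  'adeccbccfafgdchbdcec'
  #1 SA[1]=13  'afgdchbdcec'
  #2 SA[2]=9  'bccfafgdchbdcec'
  #3 SA[3]=19  'bdcec'
  #4 SA[4]=23  'c'
  #5 SA[5]=3  'cadeccbccfafgdchbdcec'
  #6 SA[6]=8  'cbccfafgdchbdcec'
  #7 SA[7]=7  'ccbccfafgdchbdcec'
  #8 SA[8]=10  'ccfafgdchbdcec'
  #9 SA[9]=21  'cec'
  #10 SA[10]=11  'cfafgdchbdcec'
  #11 SA[11]=17  'chbdcec'
  #12 SA[12]=2  'dcadeccbccfafgdchbdcec'
  #13 SA[13]=20  'dcec'
  #14 SA[14]=16  'dchbdcec'
  #15 SA[15]=5  'deccbccfafgdchbdcec'
  #16 SA[16]=22  'ec'
  #17 SA[17]=6  'eccbccfafgdchbdcec'
  #18 SA[18]=12  'fafgdchbdcec'
  #19 SA[19]=14  'fgdchbdcec'
  #20 SA[20]=1  'gdcadeccbccfafgdchbdcec'
  #21 SA[21]=15  'gdchbdcec'
  #22 SA[22]=0  'ggdcadeccbccfafgdchbdcec'
  #23 SA[23]=18  'hbdcec'

SA = [4, 13, 9, 19, 23, 3, 8, 7, 10, 21, 11, 17, 2, 20, 16, 5, 22, 6, 12, 14, 1, 15, 0, 18]
i: (SA[i-1],SA[i]) lcp shared
  1: (4,13) 1 'a'
  2: (13,9) 0 ''
  3: (9,19) 1 'b'
  4: (19,23) 0 ''
  5: (23,3) 1 'c'
  6: (3,8) 1 'c'
  7: (8,7) 1 'c'
  8: (7,10) 2 'cc'
  9: (10,21) 1 'c'
  10: (21,11) 1 'c'
  11: (11,17) 1 'c'
  12: (17,2) 0 ''
  13: (2,20) 2 'dc'
  14: (20,16) 2 'dc'
  15: (16,5) 1 'd'
  16: (5,22) 0 ''
  17: (22,6) 2 'ec'
  18: (6,12) 0 ''
  19: (12,14) 1 'f'
  20: (14,1) 0 ''
  21: (1,15) 3 'gdc'
  22: (15,0) 1 'g'
  23: (0,18) 0 ''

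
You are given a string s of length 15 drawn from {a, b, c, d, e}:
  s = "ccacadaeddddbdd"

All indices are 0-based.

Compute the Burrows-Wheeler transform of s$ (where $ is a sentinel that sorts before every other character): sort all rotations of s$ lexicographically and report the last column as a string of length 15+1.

dccddca$dadbddea

rank  rotation          last
    0  $ccacadaeddddbdd  d
    1  acadaeddddbdd$cc  c
    2  adaeddddbdd$ccac  c
    3  aeddddbdd$ccacad  d
    4  bdd$ccacadaedddd  d
    5  cacadaeddddbdd$c  c
    6  cadaeddddbdd$cca  a
    7  ccacadaeddddbdd$  $
    8  d$ccacadaeddddbd  d
    9  daeddddbdd$ccaca  a
   10  dbdd$ccacadaeddd  d
   11  dd$ccacadaeddddb  b
   12  ddbdd$ccacadaedd  d
   13  dddbdd$ccacadaed  d
   14  ddddbdd$ccacadae  e
   15  eddddbdd$ccacada  a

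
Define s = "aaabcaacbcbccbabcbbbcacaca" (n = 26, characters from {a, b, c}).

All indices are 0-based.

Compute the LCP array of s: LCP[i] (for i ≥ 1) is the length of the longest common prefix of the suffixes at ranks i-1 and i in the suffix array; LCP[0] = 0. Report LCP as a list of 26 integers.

[0, 1, 2, 2, 1, 3, 1, 3, 2, 0, 1, 2, 1, 3, 2, 3, 2, 0, 2, 2, 4, 1, 2, 2, 3, 1]

rank | idx | suffix
   0 |  25 | a
   1 |   0 | aaabcaacbcbccbabcbbbcacaca
   2 |   1 | aabcaacbcbccbabcbbbcacaca
   3 |   5 | aacbcbccbabcbbbcacaca
   4 |   2 | abcaacbcbccbabcbbbcacaca
   5 |  14 | abcbbbcacaca
   6 |  23 | aca
   7 |  21 | acaca
   8 |   6 | acbcbccbabcbbbcacaca
   9 |  13 | babcbbbcacaca
  10 |  17 | bbbcacaca
  11 |  18 | bbcacaca
  12 |   3 | bcaacbcbccbabcbbbcacaca
  13 |  19 | bcacaca
  14 |  15 | bcbbbcacaca
  15 |   8 | bcbccbabcbbbcacaca
  16 |  10 | bccbabcbbbcacaca
  17 |  24 | ca
  18 |   4 | caacbcbccbabcbbbcacaca
  19 |  22 | caca
  20 |  20 | cacaca
  21 |  12 | cbabcbbbcacaca
  22 |  16 | cbbbcacaca
  23 |   7 | cbcbccbabcbbbcacaca
  24 |   9 | cbccbabcbbbcacaca
  25 |  11 | ccbabcbbbcacaca

SA = [25, 0, 1, 5, 2, 14, 23, 21, 6, 13, 17, 18, 3, 19, 15, 8, 10, 24, 4, 22, 20, 12, 16, 7, 9, 11]
i: (SA[i-1],SA[i]) lcp shared
  1: (25,0) 1 'a'
  2: (0,1) 2 'aa'
  3: (1,5) 2 'aa'
  4: (5,2) 1 'a'
  5: (2,14) 3 'abc'
  6: (14,23) 1 'a'
  7: (23,21) 3 'aca'
  8: (21,6) 2 'ac'
  9: (6,13) 0 ''
  10: (13,17) 1 'b'
  11: (17,18) 2 'bb'
  12: (18,3) 1 'b'
  13: (3,19) 3 'bca'
  14: (19,15) 2 'bc'
  15: (15,8) 3 'bcb'
  16: (8,10) 2 'bc'
  17: (10,24) 0 ''
  18: (24,4) 2 'ca'
  19: (4,22) 2 'ca'
  20: (22,20) 4 'caca'
  21: (20,12) 1 'c'
  22: (12,16) 2 'cb'
  23: (16,7) 2 'cb'
  24: (7,9) 3 'cbc'
  25: (9,11) 1 'c'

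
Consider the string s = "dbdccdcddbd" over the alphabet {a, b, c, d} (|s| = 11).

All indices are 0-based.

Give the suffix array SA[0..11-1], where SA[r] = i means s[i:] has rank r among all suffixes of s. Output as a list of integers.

sorted suffixes:
  #0 SA[0]=9  'bd'
  #1 SA[1]=1  'bdccdcddbd'
  #2 SA[2]=3  'ccdcddbd'
  #3 SA[3]=4  'cdcddbd'
  #4 SA[4]=6  'cddbd'
  #5 SA[5]=10  'd'
  #6 SA[6]=8  'dbd'
  #7 SA[7]=0  'dbdccdcddbd'
  #8 SA[8]=2  'dccdcddbd'
  #9 SA[9]=5  'dcddbd'
  #10 SA[10]=7  'ddbd'

[9, 1, 3, 4, 6, 10, 8, 0, 2, 5, 7]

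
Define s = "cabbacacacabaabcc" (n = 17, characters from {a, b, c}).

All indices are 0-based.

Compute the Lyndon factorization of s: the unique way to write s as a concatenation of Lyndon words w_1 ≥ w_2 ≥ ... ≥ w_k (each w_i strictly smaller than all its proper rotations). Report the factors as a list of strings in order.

emit factor 1: 'c' (i=0, period=1)
emit factor 2: 'abbacacac' (i=1, period=9)
emit factor 3: 'ab' (i=10, period=2)
emit factor 4: 'aabcc' (i=12, period=5)

["c", "abbacacac", "ab", "aabcc"]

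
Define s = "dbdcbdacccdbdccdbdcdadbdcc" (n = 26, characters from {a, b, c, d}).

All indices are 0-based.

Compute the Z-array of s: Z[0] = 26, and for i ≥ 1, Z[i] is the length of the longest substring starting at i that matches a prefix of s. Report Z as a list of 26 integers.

Z[0]=26
i=1: fresh scan; Z[1]=0
i=2: fresh scan; Z[2]=1 extend→box=[2,3)
i=3: fresh scan; Z[3]=0
i=4: fresh scan; Z[4]=0
i=5: fresh scan; Z[5]=1 extend→box=[5,6)
i=6: fresh scan; Z[6]=0
i=7: fresh scan; Z[7]=0
i=8: fresh scan; Z[8]=0
i=9: fresh scan; Z[9]=0
i=10: fresh scan; Z[10]=4 extend→box=[10,14)
i=11: min(r-i=3, Z[1]=0)=0; Z[11]=0
i=12: min(r-i=2, Z[2]=1)=1; Z[12]=1
i=13: min(r-i=1, Z[3]=0)=0; Z[13]=0
i=14: fresh scan; Z[14]=0
i=15: fresh scan; Z[15]=4 extend→box=[15,19)
i=16: min(r-i=3, Z[1]=0)=0; Z[16]=0
i=17: min(r-i=2, Z[2]=1)=1; Z[17]=1
i=18: min(r-i=1, Z[3]=0)=0; Z[18]=0
i=19: fresh scan; Z[19]=1 extend→box=[19,20)
i=20: fresh scan; Z[20]=0
i=21: fresh scan; Z[21]=4 extend→box=[21,25)
i=22: min(r-i=3, Z[1]=0)=0; Z[22]=0
i=23: min(r-i=2, Z[2]=1)=1; Z[23]=1
i=24: min(r-i=1, Z[3]=0)=0; Z[24]=0
i=25: fresh scan; Z[25]=0

[26, 0, 1, 0, 0, 1, 0, 0, 0, 0, 4, 0, 1, 0, 0, 4, 0, 1, 0, 1, 0, 4, 0, 1, 0, 0]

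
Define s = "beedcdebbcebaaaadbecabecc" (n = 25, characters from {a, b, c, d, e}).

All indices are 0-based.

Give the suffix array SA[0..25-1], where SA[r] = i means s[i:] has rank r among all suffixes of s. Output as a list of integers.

rank | idx | suffix
   0 |  12 | aaaadbecabecc
   1 |  13 | aaadbecabecc
   2 |  14 | aadbecabecc
   3 |  20 | abecc
   4 |  15 | adbecabecc
   5 |  11 | baaaadbecabecc
   6 |   7 | bbcebaaaadbecabecc
   7 |   8 | bcebaaaadbecabecc
   8 |  17 | becabecc
   9 |  21 | becc
  10 |   0 | beedcdebbcebaaaadbecabecc
  11 |  24 | c
  12 |  19 | cabecc
  13 |  23 | cc
  14 |   4 | cdebbcebaaaadbecabecc
  15 |   9 | cebaaaadbecabecc
  16 |  16 | dbecabecc
  17 |   3 | dcdebbcebaaaadbecabecc
  18 |   5 | debbcebaaaadbecabecc
  19 |  10 | ebaaaadbecabecc
  20 |   6 | ebbcebaaaadbecabecc
  21 |  18 | ecabecc
  22 |  22 | ecc
  23 |   2 | edcdebbcebaaaadbecabecc
  24 |   1 | eedcdebbcebaaaadbecabecc

[12, 13, 14, 20, 15, 11, 7, 8, 17, 21, 0, 24, 19, 23, 4, 9, 16, 3, 5, 10, 6, 18, 22, 2, 1]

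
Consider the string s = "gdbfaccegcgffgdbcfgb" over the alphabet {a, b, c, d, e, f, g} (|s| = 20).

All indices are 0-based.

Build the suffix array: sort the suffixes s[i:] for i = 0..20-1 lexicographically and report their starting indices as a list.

sorted suffixes:
  #0 SA[0]=4  'accegcgffgdbcfgb'
  #1 SA[1]=19  'b'
  #2 SA[2]=15  'bcfgb'
  #3 SA[3]=2  'bfaccegcgffgdbcfgb'
  #4 SA[4]=5  'ccegcgffgdbcfgb'
  #5 SA[5]=6  'cegcgffgdbcfgb'
  #6 SA[6]=16  'cfgb'
  #7 SA[7]=9  'cgffgdbcfgb'
  #8 SA[8]=14  'dbcfgb'
  #9 SA[9]=1  'dbfaccegcgffgdbcfgb'
  #10 SA[10]=7  'egcgffgdbcfgb'
  #11 SA[11]=3  'faccegcgffgdbcfgb'
  #12 SA[12]=11  'ffgdbcfgb'
  #13 SA[13]=17  'fgb'
  #14 SA[14]=12  'fgdbcfgb'
  #15 SA[15]=18  'gb'
  #16 SA[16]=8  'gcgffgdbcfgb'
  #17 SA[17]=13  'gdbcfgb'
  #18 SA[18]=0  'gdbfaccegcgffgdbcfgb'
  #19 SA[19]=10  'gffgdbcfgb'

[4, 19, 15, 2, 5, 6, 16, 9, 14, 1, 7, 3, 11, 17, 12, 18, 8, 13, 0, 10]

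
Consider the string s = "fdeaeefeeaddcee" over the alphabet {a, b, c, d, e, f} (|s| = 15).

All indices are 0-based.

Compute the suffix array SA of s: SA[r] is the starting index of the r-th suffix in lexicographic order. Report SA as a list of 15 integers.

[9, 3, 12, 11, 10, 1, 14, 8, 2, 13, 7, 4, 5, 0, 6]

rank→(start, suffix):
  0 → (9, 'addcee')
  1 → (3, 'aeefeeaddcee')
  2 → (12, 'cee')
  3 → (11, 'dcee')
  4 → (10, 'ddcee')
  5 → (1, 'deaeefeeaddcee')
  6 → (14, 'e')
  7 → (8, 'eaddcee')
  8 → (2, 'eaeefeeaddcee')
  9 → (13, 'ee')
  10 → (7, 'eeaddcee')
  11 → (4, 'eefeeaddcee')
  12 → (5, 'efeeaddcee')
  13 → (0, 'fdeaeefeeaddcee')
  14 → (6, 'feeaddcee')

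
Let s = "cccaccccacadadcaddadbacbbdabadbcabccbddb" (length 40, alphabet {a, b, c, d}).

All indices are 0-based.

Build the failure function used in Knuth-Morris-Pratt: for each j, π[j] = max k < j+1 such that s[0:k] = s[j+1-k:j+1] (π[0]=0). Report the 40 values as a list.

[0, 1, 2, 0, 1, 2, 3, 3, 4, 5, 0, 0, 0, 0, 1, 0, 0, 0, 0, 0, 0, 0, 1, 0, 0, 0, 0, 0, 0, 0, 0, 1, 0, 0, 1, 2, 0, 0, 0, 0]

π[0] = 0
j=1 s[j]='c': π[1]=1 (border 'c')
j=2 s[j]='c': π[2]=2 (border 'cc')
j=3 s[j]='a': k: 2→1→0; π[3]=0 (border '')
j=4 s[j]='c': π[4]=1 (border 'c')
j=5 s[j]='c': π[5]=2 (border 'cc')
j=6 s[j]='c': π[6]=3 (border 'ccc')
j=7 s[j]='c': k: 3→2; π[7]=3 (border 'ccc')
j=8 s[j]='a': π[8]=4 (border 'ccca')
j=9 s[j]='c': π[9]=5 (border 'cccac')
j=10 s[j]='a': k: 5→1→0; π[10]=0 (border '')
j=11 s[j]='d': π[11]=0 (border '')
j=12 s[j]='a': π[12]=0 (border '')
j=13 s[j]='d': π[13]=0 (border '')
j=14 s[j]='c': π[14]=1 (border 'c')
j=15 s[j]='a': k: 1→0; π[15]=0 (border '')
j=16 s[j]='d': π[16]=0 (border '')
j=17 s[j]='d': π[17]=0 (border '')
j=18 s[j]='a': π[18]=0 (border '')
j=19 s[j]='d': π[19]=0 (border '')
j=20 s[j]='b': π[20]=0 (border '')
j=21 s[j]='a': π[21]=0 (border '')
j=22 s[j]='c': π[22]=1 (border 'c')
j=23 s[j]='b': k: 1→0; π[23]=0 (border '')
j=24 s[j]='b': π[24]=0 (border '')
j=25 s[j]='d': π[25]=0 (border '')
j=26 s[j]='a': π[26]=0 (border '')
j=27 s[j]='b': π[27]=0 (border '')
j=28 s[j]='a': π[28]=0 (border '')
j=29 s[j]='d': π[29]=0 (border '')
j=30 s[j]='b': π[30]=0 (border '')
j=31 s[j]='c': π[31]=1 (border 'c')
j=32 s[j]='a': k: 1→0; π[32]=0 (border '')
j=33 s[j]='b': π[33]=0 (border '')
j=34 s[j]='c': π[34]=1 (border 'c')
j=35 s[j]='c': π[35]=2 (border 'cc')
j=36 s[j]='b': k: 2→1→0; π[36]=0 (border '')
j=37 s[j]='d': π[37]=0 (border '')
j=38 s[j]='d': π[38]=0 (border '')
j=39 s[j]='b': π[39]=0 (border '')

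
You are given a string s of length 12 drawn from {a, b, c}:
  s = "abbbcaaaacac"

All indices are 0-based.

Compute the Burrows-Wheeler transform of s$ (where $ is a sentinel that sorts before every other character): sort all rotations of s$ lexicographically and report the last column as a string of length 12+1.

rank  rotation       last
    0  $abbbcaaaacac  c
    1  aaaacac$abbbc  c
    2  aaacac$abbbca  a
    3  aacac$abbbcaa  a
    4  abbbcaaaacac$  $
    5  ac$abbbcaaaac  c
    6  acac$abbbcaaa  a
    7  bbbcaaaacac$a  a
    8  bbcaaaacac$ab  b
    9  bcaaaacac$abb  b
   10  c$abbbcaaaaca  a
   11  caaaacac$abbb  b
   12  cac$abbbcaaaa  a

ccaa$caabbaba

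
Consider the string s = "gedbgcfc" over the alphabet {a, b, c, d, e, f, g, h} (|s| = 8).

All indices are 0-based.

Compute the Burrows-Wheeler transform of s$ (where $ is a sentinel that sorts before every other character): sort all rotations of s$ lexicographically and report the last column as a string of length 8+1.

rank  rotation   last
    0  $gedbgcfc  c
    1  bgcfc$ged  d
    2  c$gedbgcf  f
    3  cfc$gedbg  g
    4  dbgcfc$ge  e
    5  edbgcfc$g  g
    6  fc$gedbgc  c
    7  gcfc$gedb  b
    8  gedbgcfc$  $

cdfgegcb$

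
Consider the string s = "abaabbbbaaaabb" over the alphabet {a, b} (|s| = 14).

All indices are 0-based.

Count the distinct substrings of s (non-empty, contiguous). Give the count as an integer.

78

rank | idx | suffix
   0 |   8 | aaaabb
   1 |   9 | aaabb
   2 |  10 | aabb
   3 |   2 | aabbbbaaaabb
   4 |   0 | abaabbbbaaaabb
   5 |  11 | abb
   6 |   3 | abbbbaaaabb
   7 |  13 | b
   8 |   7 | baaaabb
   9 |   1 | baabbbbaaaabb
  10 |  12 | bb
  11 |   6 | bbaaaabb
  12 |   5 | bbbaaaabb
  13 |   4 | bbbbaaaabb

SA = [8, 9, 10, 2, 0, 11, 3, 13, 7, 1, 12, 6, 5, 4]
i: (SA[i-1],SA[i]) lcp shared
  1: (8,9) 3 'aaa'
  2: (9,10) 2 'aa'
  3: (10,2) 4 'aabb'
  4: (2,0) 1 'a'
  5: (0,11) 2 'ab'
  6: (11,3) 3 'abb'
  7: (3,13) 0 ''
  8: (13,7) 1 'b'
  9: (7,1) 3 'baa'
  10: (1,12) 1 'b'
  11: (12,6) 2 'bb'
  12: (6,5) 2 'bb'
  13: (5,4) 3 'bbb'

n(n+1)/2 = 14·15/2 = 105
Σ LCP = 0 + 3 + 2 + 4 + 1 + 2 + 3 + 0 + 1 + 3 + 1 + 2 + 2 + 3 = 27
distinct = 105 − 27 = 78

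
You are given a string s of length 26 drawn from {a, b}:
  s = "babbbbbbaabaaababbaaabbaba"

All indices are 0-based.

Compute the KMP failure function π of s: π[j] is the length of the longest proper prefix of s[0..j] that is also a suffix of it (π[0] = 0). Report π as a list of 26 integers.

π[0] = 0
j=1 s[j]='a': π[1]=0 (border '')
j=2 s[j]='b': π[2]=1 (border 'b')
j=3 s[j]='b': k: 1→0; π[3]=1 (border 'b')
j=4 s[j]='b': k: 1→0; π[4]=1 (border 'b')
j=5 s[j]='b': k: 1→0; π[5]=1 (border 'b')
j=6 s[j]='b': k: 1→0; π[6]=1 (border 'b')
j=7 s[j]='b': k: 1→0; π[7]=1 (border 'b')
j=8 s[j]='a': π[8]=2 (border 'ba')
j=9 s[j]='a': k: 2→0; π[9]=0 (border '')
j=10 s[j]='b': π[10]=1 (border 'b')
j=11 s[j]='a': π[11]=2 (border 'ba')
j=12 s[j]='a': k: 2→0; π[12]=0 (border '')
j=13 s[j]='a': π[13]=0 (border '')
j=14 s[j]='b': π[14]=1 (border 'b')
j=15 s[j]='a': π[15]=2 (border 'ba')
j=16 s[j]='b': π[16]=3 (border 'bab')
j=17 s[j]='b': π[17]=4 (border 'babb')
j=18 s[j]='a': k: 4→1; π[18]=2 (border 'ba')
j=19 s[j]='a': k: 2→0; π[19]=0 (border '')
j=20 s[j]='a': π[20]=0 (border '')
j=21 s[j]='b': π[21]=1 (border 'b')
j=22 s[j]='b': k: 1→0; π[22]=1 (border 'b')
j=23 s[j]='a': π[23]=2 (border 'ba')
j=24 s[j]='b': π[24]=3 (border 'bab')
j=25 s[j]='a': k: 3→1; π[25]=2 (border 'ba')

[0, 0, 1, 1, 1, 1, 1, 1, 2, 0, 1, 2, 0, 0, 1, 2, 3, 4, 2, 0, 0, 1, 1, 2, 3, 2]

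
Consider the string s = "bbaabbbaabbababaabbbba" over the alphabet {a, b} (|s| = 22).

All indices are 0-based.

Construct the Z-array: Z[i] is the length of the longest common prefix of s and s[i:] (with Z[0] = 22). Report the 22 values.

Z[0]=22
i=1: fresh scan; Z[1]=1 extend→box=[1,2)
i=2: fresh scan; Z[2]=0
i=3: fresh scan; Z[3]=0
i=4: fresh scan; Z[4]=2 extend→box=[4,6)
i=5: min(r-i=1, Z[1]=1)=1; Z[5]=6 extend→box=[5,11)
i=6: min(r-i=5, Z[1]=1)=1; Z[6]=1
i=7: min(r-i=4, Z[2]=0)=0; Z[7]=0
i=8: min(r-i=3, Z[3]=0)=0; Z[8]=0
i=9: min(r-i=2, Z[4]=2)=2; Z[9]=3 extend→box=[9,12)
i=10: min(r-i=2, Z[1]=1)=1; Z[10]=1
i=11: min(r-i=1, Z[2]=0)=0; Z[11]=0
i=12: fresh scan; Z[12]=1 extend→box=[12,13)
i=13: fresh scan; Z[13]=0
i=14: fresh scan; Z[14]=1 extend→box=[14,15)
i=15: fresh scan; Z[15]=0
i=16: fresh scan; Z[16]=0
i=17: fresh scan; Z[17]=2 extend→box=[17,19)
i=18: min(r-i=1, Z[1]=1)=1; Z[18]=2 extend→box=[18,20)
i=19: min(r-i=1, Z[1]=1)=1; Z[19]=3 extend→box=[19,22)
i=20: min(r-i=2, Z[1]=1)=1; Z[20]=1
i=21: min(r-i=1, Z[2]=0)=0; Z[21]=0

[22, 1, 0, 0, 2, 6, 1, 0, 0, 3, 1, 0, 1, 0, 1, 0, 0, 2, 2, 3, 1, 0]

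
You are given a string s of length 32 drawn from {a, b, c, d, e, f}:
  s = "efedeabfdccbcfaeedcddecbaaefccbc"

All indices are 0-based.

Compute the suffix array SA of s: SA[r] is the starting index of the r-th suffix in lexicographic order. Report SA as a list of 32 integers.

sorted suffixes:
  #0 SA[0]=24  'aaefccbc'
  #1 SA[1]=5  'abfdccbcfaeedcddecbaaefccbc'
  #2 SA[2]=14  'aeedcddecbaaefccbc'
  #3 SA[3]=25  'aefccbc'
  #4 SA[4]=23  'baaefccbc'
  #5 SA[5]=30  'bc'
  #6 SA[6]=11  'bcfaeedcddecbaaefccbc'
  #7 SA[7]=6  'bfdccbcfaeedcddecbaaefccbc'
  #8 SA[8]=31  'c'
  #9 SA[9]=22  'cbaaefccbc'
  #10 SA[10]=29  'cbc'
  #11 SA[11]=10  'cbcfaeedcddecbaaefccbc'
  #12 SA[12]=28  'ccbc'
  #13 SA[13]=9  'ccbcfaeedcddecbaaefccbc'
  #14 SA[14]=18  'cddecbaaefccbc'
  #15 SA[15]=12  'cfaeedcddecbaaefccbc'
  #16 SA[16]=8  'dccbcfaeedcddecbaaefccbc'
  #17 SA[17]=17  'dcddecbaaefccbc'
  #18 SA[18]=19  'ddecbaaefccbc'
  #19 SA[19]=3  'deabfdccbcfaeedcddecbaaefccbc'
  #20 SA[20]=20  'decbaaefccbc'
  #21 SA[21]=4  'eabfdccbcfaeedcddecbaaefccbc'
  #22 SA[22]=21  'ecbaaefccbc'
  #23 SA[23]=16  'edcddecbaaefccbc'
  #24 SA[24]=2  'edeabfdccbcfaeedcddecbaaefccbc'
  #25 SA[25]=15  'eedcddecbaaefccbc'
  #26 SA[26]=26  'efccbc'
  #27 SA[27]=0  'efedeabfdccbcfaeedcddecbaaefccbc'
  #28 SA[28]=13  'faeedcddecbaaefccbc'
  #29 SA[29]=27  'fccbc'
  #30 SA[30]=7  'fdccbcfaeedcddecbaaefccbc'
  #31 SA[31]=1  'fedeabfdccbcfaeedcddecbaaefccbc'

[24, 5, 14, 25, 23, 30, 11, 6, 31, 22, 29, 10, 28, 9, 18, 12, 8, 17, 19, 3, 20, 4, 21, 16, 2, 15, 26, 0, 13, 27, 7, 1]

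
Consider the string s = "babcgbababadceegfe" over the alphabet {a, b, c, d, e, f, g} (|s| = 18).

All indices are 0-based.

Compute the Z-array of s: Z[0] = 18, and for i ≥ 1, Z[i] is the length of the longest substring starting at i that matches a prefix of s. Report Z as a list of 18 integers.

[18, 0, 1, 0, 0, 3, 0, 3, 0, 2, 0, 0, 0, 0, 0, 0, 0, 0]

Z[0]=18
i=1: outside box; Z[1]=0
i=2: outside box; Z[2]=1 extend→box=[2,3)
i=3: outside box; Z[3]=0
i=4: outside box; Z[4]=0
i=5: outside box; Z[5]=3 extend→box=[5,8)
i=6: min(r-i=2, Z[1]=0)=0; Z[6]=0
i=7: min(r-i=1, Z[2]=1)=1; Z[7]=3 extend→box=[7,10)
i=8: min(r-i=2, Z[1]=0)=0; Z[8]=0
i=9: min(r-i=1, Z[2]=1)=1; Z[9]=2 extend→box=[9,11)
i=10: min(r-i=1, Z[1]=0)=0; Z[10]=0
i=11: outside box; Z[11]=0
i=12: outside box; Z[12]=0
i=13: outside box; Z[13]=0
i=14: outside box; Z[14]=0
i=15: outside box; Z[15]=0
i=16: outside box; Z[16]=0
i=17: outside box; Z[17]=0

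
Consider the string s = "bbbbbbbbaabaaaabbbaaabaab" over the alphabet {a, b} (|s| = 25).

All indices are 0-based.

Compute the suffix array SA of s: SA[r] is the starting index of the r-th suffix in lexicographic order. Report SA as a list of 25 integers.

rank→(start, suffix):
  0 → (11, 'aaaabbbaaabaab')
  1 → (18, 'aaabaab')
  2 → (12, 'aaabbbaaabaab')
  3 → (22, 'aab')
  4 → (8, 'aabaaaabbbaaabaab')
  5 → (19, 'aabaab')
  6 → (13, 'aabbbaaabaab')
  7 → (23, 'ab')
  8 → (9, 'abaaaabbbaaabaab')
  9 → (20, 'abaab')
  10 → (14, 'abbbaaabaab')
  11 → (24, 'b')
  12 → (10, 'baaaabbbaaabaab')
  13 → (17, 'baaabaab')
  14 → (21, 'baab')
  15 → (7, 'baabaaaabbbaaabaab')
  16 → (16, 'bbaaabaab')
  17 → (6, 'bbaabaaaabbbaaabaab')
  18 → (15, 'bbbaaabaab')
  19 → (5, 'bbbaabaaaabbbaaabaab')
  20 → (4, 'bbbbaabaaaabbbaaabaab')
  21 → (3, 'bbbbbaabaaaabbbaaabaab')
  22 → (2, 'bbbbbbaabaaaabbbaaabaab')
  23 → (1, 'bbbbbbbaabaaaabbbaaabaab')
  24 → (0, 'bbbbbbbbaabaaaabbbaaabaab')

[11, 18, 12, 22, 8, 19, 13, 23, 9, 20, 14, 24, 10, 17, 21, 7, 16, 6, 15, 5, 4, 3, 2, 1, 0]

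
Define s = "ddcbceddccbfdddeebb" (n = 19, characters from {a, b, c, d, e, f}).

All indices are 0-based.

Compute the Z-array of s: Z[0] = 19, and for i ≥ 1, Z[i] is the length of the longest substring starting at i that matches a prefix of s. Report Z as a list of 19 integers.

[19, 1, 0, 0, 0, 0, 3, 1, 0, 0, 0, 0, 2, 2, 1, 0, 0, 0, 0]

Z[0]=19
i=1: fresh scan; Z[1]=1 extend→box=[1,2)
i=2: fresh scan; Z[2]=0
i=3: fresh scan; Z[3]=0
i=4: fresh scan; Z[4]=0
i=5: fresh scan; Z[5]=0
i=6: fresh scan; Z[6]=3 extend→box=[6,9)
i=7: min(r-i=2, Z[1]=1)=1; Z[7]=1
i=8: min(r-i=1, Z[2]=0)=0; Z[8]=0
i=9: fresh scan; Z[9]=0
i=10: fresh scan; Z[10]=0
i=11: fresh scan; Z[11]=0
i=12: fresh scan; Z[12]=2 extend→box=[12,14)
i=13: min(r-i=1, Z[1]=1)=1; Z[13]=2 extend→box=[13,15)
i=14: min(r-i=1, Z[1]=1)=1; Z[14]=1
i=15: fresh scan; Z[15]=0
i=16: fresh scan; Z[16]=0
i=17: fresh scan; Z[17]=0
i=18: fresh scan; Z[18]=0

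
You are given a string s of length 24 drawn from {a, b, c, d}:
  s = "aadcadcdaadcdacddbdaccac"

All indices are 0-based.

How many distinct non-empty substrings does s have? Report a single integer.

258

sorted suffixes:
  #0 SA[0]=0  'aadcadcdaadcdacddbdaccac'
  #1 SA[1]=8  'aadcdacddbdaccac'
  #2 SA[2]=22  'ac'
  #3 SA[3]=19  'accac'
  #4 SA[4]=13  'acddbdaccac'
  #5 SA[5]=1  'adcadcdaadcdacddbdaccac'
  #6 SA[6]=4  'adcdaadcdacddbdaccac'
  #7 SA[7]=9  'adcdacddbdaccac'
  #8 SA[8]=17  'bdaccac'
  #9 SA[9]=23  'c'
  #10 SA[10]=21  'cac'
  #11 SA[11]=3  'cadcdaadcdacddbdaccac'
  #12 SA[12]=20  'ccac'
  #13 SA[13]=6  'cdaadcdacddbdaccac'
  #14 SA[14]=11  'cdacddbdaccac'
  #15 SA[15]=14  'cddbdaccac'
  #16 SA[16]=7  'daadcdacddbdaccac'
  #17 SA[17]=18  'daccac'
  #18 SA[18]=12  'dacddbdaccac'
  #19 SA[19]=16  'dbdaccac'
  #20 SA[20]=2  'dcadcdaadcdacddbdaccac'
  #21 SA[21]=5  'dcdaadcdacddbdaccac'
  #22 SA[22]=10  'dcdacddbdaccac'
  #23 SA[23]=15  'ddbdaccac'

SA = [0, 8, 22, 19, 13, 1, 4, 9, 17, 23, 21, 3, 20, 6, 11, 14, 7, 18, 12, 16, 2, 5, 10, 15]
[i] adj suffixes → lcp
  [1] 0/8 → 4 ('aadc')
  [2] 8/22 → 1 ('a')
  [3] 22/19 → 2 ('ac')
  [4] 19/13 → 2 ('ac')
  [5] 13/1 → 1 ('a')
  [6] 1/4 → 3 ('adc')
  [7] 4/9 → 5 ('adcda')
  [8] 9/17 → 0 ('')
  [9] 17/23 → 0 ('')
  [10] 23/21 → 1 ('c')
  [11] 21/3 → 2 ('ca')
  [12] 3/20 → 1 ('c')
  [13] 20/6 → 1 ('c')
  [14] 6/11 → 3 ('cda')
  [15] 11/14 → 2 ('cd')
  [16] 14/7 → 0 ('')
  [17] 7/18 → 2 ('da')
  [18] 18/12 → 3 ('dac')
  [19] 12/16 → 1 ('d')
  [20] 16/2 → 1 ('d')
  [21] 2/5 → 2 ('dc')
  [22] 5/10 → 4 ('dcda')
  [23] 10/15 → 1 ('d')

n(n+1)/2 = 24·25/2 = 300
Σ LCP = 0 + 4 + 1 + 2 + 2 + 1 + 3 + 5 + 0 + 0 + 1 + 2 + 1 + 1 + 3 + 2 + 0 + 2 + 3 + 1 + 1 + 2 + 4 + 1 = 42
distinct = 300 − 42 = 258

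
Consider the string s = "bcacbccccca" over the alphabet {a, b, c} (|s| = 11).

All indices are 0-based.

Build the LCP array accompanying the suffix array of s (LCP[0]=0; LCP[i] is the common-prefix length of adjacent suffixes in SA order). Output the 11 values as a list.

[0, 1, 0, 2, 0, 2, 1, 1, 2, 3, 4]

rank | idx | suffix
   0 |  10 | a
   1 |   2 | acbccccca
   2 |   0 | bcacbccccca
   3 |   4 | bccccca
   4 |   9 | ca
   5 |   1 | cacbccccca
   6 |   3 | cbccccca
   7 |   8 | cca
   8 |   7 | ccca
   9 |   6 | cccca
  10 |   5 | ccccca

SA = [10, 2, 0, 4, 9, 1, 3, 8, 7, 6, 5]
[i] adj suffixes → lcp
  [1] 10/2 → 1 ('a')
  [2] 2/0 → 0 ('')
  [3] 0/4 → 2 ('bc')
  [4] 4/9 → 0 ('')
  [5] 9/1 → 2 ('ca')
  [6] 1/3 → 1 ('c')
  [7] 3/8 → 1 ('c')
  [8] 8/7 → 2 ('cc')
  [9] 7/6 → 3 ('ccc')
  [10] 6/5 → 4 ('cccc')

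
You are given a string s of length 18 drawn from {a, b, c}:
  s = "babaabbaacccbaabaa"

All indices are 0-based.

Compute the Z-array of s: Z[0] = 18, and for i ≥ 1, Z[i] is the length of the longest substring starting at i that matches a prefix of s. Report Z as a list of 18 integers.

Z[0]=18
i=1: i≥r, start 0; Z[1]=0
i=2: i≥r, start 0; Z[2]=2 extend→box=[2,4)
i=3: min(r-i=1, Z[1]=0)=0; Z[3]=0
i=4: i≥r, start 0; Z[4]=0
i=5: i≥r, start 0; Z[5]=1 extend→box=[5,6)
i=6: i≥r, start 0; Z[6]=2 extend→box=[6,8)
i=7: min(r-i=1, Z[1]=0)=0; Z[7]=0
i=8: i≥r, start 0; Z[8]=0
i=9: i≥r, start 0; Z[9]=0
i=10: i≥r, start 0; Z[10]=0
i=11: i≥r, start 0; Z[11]=0
i=12: i≥r, start 0; Z[12]=2 extend→box=[12,14)
i=13: min(r-i=1, Z[1]=0)=0; Z[13]=0
i=14: i≥r, start 0; Z[14]=0
i=15: i≥r, start 0; Z[15]=2 extend→box=[15,17)
i=16: min(r-i=1, Z[1]=0)=0; Z[16]=0
i=17: i≥r, start 0; Z[17]=0

[18, 0, 2, 0, 0, 1, 2, 0, 0, 0, 0, 0, 2, 0, 0, 2, 0, 0]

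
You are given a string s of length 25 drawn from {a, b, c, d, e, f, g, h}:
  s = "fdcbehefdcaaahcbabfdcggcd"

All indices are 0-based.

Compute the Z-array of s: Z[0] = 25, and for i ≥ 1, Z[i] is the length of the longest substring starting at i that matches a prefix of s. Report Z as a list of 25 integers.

Z[0]=25
i=1: fresh scan; Z[1]=0
i=2: fresh scan; Z[2]=0
i=3: fresh scan; Z[3]=0
i=4: fresh scan; Z[4]=0
i=5: fresh scan; Z[5]=0
i=6: fresh scan; Z[6]=0
i=7: fresh scan; Z[7]=3 grow→box=[7,10)
i=8: min(r-i=2, Z[1]=0)=0; Z[8]=0
i=9: min(r-i=1, Z[2]=0)=0; Z[9]=0
i=10: fresh scan; Z[10]=0
i=11: fresh scan; Z[11]=0
i=12: fresh scan; Z[12]=0
i=13: fresh scan; Z[13]=0
i=14: fresh scan; Z[14]=0
i=15: fresh scan; Z[15]=0
i=16: fresh scan; Z[16]=0
i=17: fresh scan; Z[17]=0
i=18: fresh scan; Z[18]=3 grow→box=[18,21)
i=19: min(r-i=2, Z[1]=0)=0; Z[19]=0
i=20: min(r-i=1, Z[2]=0)=0; Z[20]=0
i=21: fresh scan; Z[21]=0
i=22: fresh scan; Z[22]=0
i=23: fresh scan; Z[23]=0
i=24: fresh scan; Z[24]=0

[25, 0, 0, 0, 0, 0, 0, 3, 0, 0, 0, 0, 0, 0, 0, 0, 0, 0, 3, 0, 0, 0, 0, 0, 0]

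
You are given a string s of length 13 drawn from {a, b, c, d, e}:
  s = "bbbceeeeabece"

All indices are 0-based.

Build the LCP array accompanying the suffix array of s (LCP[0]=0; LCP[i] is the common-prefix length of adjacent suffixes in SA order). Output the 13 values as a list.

[0, 0, 2, 1, 1, 0, 2, 0, 1, 1, 1, 2, 3]

sorted suffixes:
  #0 SA[0]=8  'abece'
  #1 SA[1]=0  'bbbceeeeabece'
  #2 SA[2]=1  'bbceeeeabece'
  #3 SA[3]=2  'bceeeeabece'
  #4 SA[4]=9  'bece'
  #5 SA[5]=11  'ce'
  #6 SA[6]=3  'ceeeeabece'
  #7 SA[7]=12  'e'
  #8 SA[8]=7  'eabece'
  #9 SA[9]=10  'ece'
  #10 SA[10]=6  'eeabece'
  #11 SA[11]=5  'eeeabece'
  #12 SA[12]=4  'eeeeabece'

SA = [8, 0, 1, 2, 9, 11, 3, 12, 7, 10, 6, 5, 4]
[i] adj suffixes → lcp
  [1] 8/0 → 0 ('')
  [2] 0/1 → 2 ('bb')
  [3] 1/2 → 1 ('b')
  [4] 2/9 → 1 ('b')
  [5] 9/11 → 0 ('')
  [6] 11/3 → 2 ('ce')
  [7] 3/12 → 0 ('')
  [8] 12/7 → 1 ('e')
  [9] 7/10 → 1 ('e')
  [10] 10/6 → 1 ('e')
  [11] 6/5 → 2 ('ee')
  [12] 5/4 → 3 ('eee')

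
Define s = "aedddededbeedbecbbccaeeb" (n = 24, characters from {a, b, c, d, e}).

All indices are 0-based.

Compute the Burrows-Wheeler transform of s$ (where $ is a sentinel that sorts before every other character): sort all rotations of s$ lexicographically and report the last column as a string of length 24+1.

rank  rotation                   last
    0  $aedddededbeedbecbbccaeeb  b
    1  aedddededbeedbecbbccaeeb$  $
    2  aeeb$aedddededbeedbecbbcc  c
    3  b$aedddededbeedbecbbccaee  e
    4  bbccaeeb$aedddededbeedbec  c
    5  bccaeeb$aedddededbeedbecb  b
    6  becbbccaeeb$aedddededbeed  d
    7  beedbecbbccaeeb$aedddeded  d
    8  caeeb$aedddededbeedbecbbc  c
    9  cbbccaeeb$aedddededbeedbe  e
   10  ccaeeb$aedddededbeedbecbb  b
   11  dbecbbccaeeb$aedddededbee  e
   12  dbeedbecbbccaeeb$aedddede  e
   13  dddededbeedbecbbccaeeb$ae  e
   14  ddededbeedbecbbccaeeb$aed  d
   15  dedbeedbecbbccaeeb$aeddde  e
   16  dededbeedbecbbccaeeb$aedd  d
   17  eb$aedddededbeedbecbbccae  e
   18  ecbbccaeeb$aedddededbeedb  b
   19  edbecbbccaeeb$aedddededbe  e
   20  edbeedbecbbccaeeb$aeddded  d
   21  edddededbeedbecbbccaeeb$a  a
   22  ededbeedbecbbccaeeb$aeddd  d
   23  eeb$aedddededbeedbecbbcca  a
   24  eedbecbbccaeeb$aedddededb  b

b$cecbddcebeeededebedadab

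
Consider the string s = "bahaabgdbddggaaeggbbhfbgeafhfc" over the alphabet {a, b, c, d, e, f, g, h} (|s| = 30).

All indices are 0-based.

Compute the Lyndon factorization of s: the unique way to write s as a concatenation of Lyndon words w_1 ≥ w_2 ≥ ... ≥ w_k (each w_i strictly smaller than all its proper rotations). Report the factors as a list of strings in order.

emit factor 1: 'b' (i=0, period=1)
emit factor 2: 'ah' (i=1, period=2)
emit factor 3: 'aabgdbddggaaeggbbhfbgeafhfc' (i=3, period=27)

["b", "ah", "aabgdbddggaaeggbbhfbgeafhfc"]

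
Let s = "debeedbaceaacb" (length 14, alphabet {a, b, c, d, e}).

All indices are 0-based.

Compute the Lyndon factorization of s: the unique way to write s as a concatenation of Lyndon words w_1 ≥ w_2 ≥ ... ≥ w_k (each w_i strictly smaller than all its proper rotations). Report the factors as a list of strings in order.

emit factor 1: 'de' (i=0, period=2)
emit factor 2: 'beed' (i=2, period=4)
emit factor 3: 'b' (i=6, period=1)
emit factor 4: 'ace' (i=7, period=3)
emit factor 5: 'aacb' (i=10, period=4)

["de", "beed", "b", "ace", "aacb"]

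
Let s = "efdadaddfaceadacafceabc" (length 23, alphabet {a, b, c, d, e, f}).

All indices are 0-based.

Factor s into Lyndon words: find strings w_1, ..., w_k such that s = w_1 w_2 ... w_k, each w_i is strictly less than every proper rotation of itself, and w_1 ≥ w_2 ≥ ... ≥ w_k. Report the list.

emit factor 1: 'ef' (i=0, period=2)
emit factor 2: 'd' (i=2, period=1)
emit factor 3: 'adaddf' (i=3, period=6)
emit factor 4: 'acead' (i=9, period=5)
emit factor 5: 'acafce' (i=14, period=6)
emit factor 6: 'abc' (i=20, period=3)

["ef", "d", "adaddf", "acead", "acafce", "abc"]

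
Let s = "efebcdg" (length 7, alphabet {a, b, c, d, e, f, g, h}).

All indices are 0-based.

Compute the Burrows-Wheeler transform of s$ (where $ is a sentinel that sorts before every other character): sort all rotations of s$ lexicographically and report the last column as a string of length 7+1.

gebcf$ed

rank  rotation  last
    0  $efebcdg  g
    1  bcdg$efe  e
    2  cdg$efeb  b
    3  dg$efebc  c
    4  ebcdg$ef  f
    5  efebcdg$  $
    6  febcdg$e  e
    7  g$efebcd  d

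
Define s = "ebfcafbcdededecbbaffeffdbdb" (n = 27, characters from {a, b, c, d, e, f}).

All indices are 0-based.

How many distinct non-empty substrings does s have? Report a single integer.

348

rank | idx | suffix
   0 |   4 | afbcdededecbbaffeffdbdb
   1 |  17 | affeffdbdb
   2 |  26 | b
   3 |  16 | baffeffdbdb
   4 |  15 | bbaffeffdbdb
   5 |   6 | bcdededecbbaffeffdbdb
   6 |  24 | bdb
   7 |   1 | bfcafbcdededecbbaffeffdbdb
   8 |   3 | cafbcdededecbbaffeffdbdb
   9 |  14 | cbbaffeffdbdb
  10 |   7 | cdededecbbaffeffdbdb
  11 |  25 | db
  12 |  23 | dbdb
  13 |  12 | decbbaffeffdbdb
  14 |  10 | dedecbbaffeffdbdb
  15 |   8 | dededecbbaffeffdbdb
  16 |   0 | ebfcafbcdededecbbaffeffdbdb
  17 |  13 | ecbbaffeffdbdb
  18 |  11 | edecbbaffeffdbdb
  19 |   9 | ededecbbaffeffdbdb
  20 |  20 | effdbdb
  21 |   5 | fbcdededecbbaffeffdbdb
  22 |   2 | fcafbcdededecbbaffeffdbdb
  23 |  22 | fdbdb
  24 |  19 | feffdbdb
  25 |  21 | ffdbdb
  26 |  18 | ffeffdbdb

SA = [4, 17, 26, 16, 15, 6, 24, 1, 3, 14, 7, 25, 23, 12, 10, 8, 0, 13, 11, 9, 20, 5, 2, 22, 19, 21, 18]
rank  pair      lcp
   1  s[4:],s[17:]  2  'af'
   2  s[17:],s[26:]  0  ''
   3  s[26:],s[16:]  1  'b'
   4  s[16:],s[15:]  1  'b'
   5  s[15:],s[6:]  1  'b'
   6  s[6:],s[24:]  1  'b'
   7  s[24:],s[1:]  1  'b'
   8  s[1:],s[3:]  0  ''
   9  s[3:],s[14:]  1  'c'
  10  s[14:],s[7:]  1  'c'
  11  s[7:],s[25:]  0  ''
  12  s[25:],s[23:]  2  'db'
  13  s[23:],s[12:]  1  'd'
  14  s[12:],s[10:]  2  'de'
  15  s[10:],s[8:]  4  'dede'
  16  s[8:],s[0:]  0  ''
  17  s[0:],s[13:]  1  'e'
  18  s[13:],s[11:]  1  'e'
  19  s[11:],s[9:]  3  'ede'
  20  s[9:],s[20:]  1  'e'
  21  s[20:],s[5:]  0  ''
  22  s[5:],s[2:]  1  'f'
  23  s[2:],s[22:]  1  'f'
  24  s[22:],s[19:]  1  'f'
  25  s[19:],s[21:]  1  'f'
  26  s[21:],s[18:]  2  'ff'

n(n+1)/2 = 27·28/2 = 378
Σ LCP = 0 + 2 + 0 + 1 + 1 + 1 + 1 + 1 + 0 + 1 + 1 + 0 + 2 + 1 + 2 + 4 + 0 + 1 + 1 + 3 + 1 + 0 + 1 + 1 + 1 + 1 + 2 = 30
distinct = 378 − 30 = 348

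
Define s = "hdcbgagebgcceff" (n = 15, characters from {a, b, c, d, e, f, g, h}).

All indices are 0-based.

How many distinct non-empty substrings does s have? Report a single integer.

112

rank→(start, suffix):
  0 → (5, 'agebgcceff')
  1 → (3, 'bgagebgcceff')
  2 → (8, 'bgcceff')
  3 → (2, 'cbgagebgcceff')
  4 → (10, 'cceff')
  5 → (11, 'ceff')
  6 → (1, 'dcbgagebgcceff')
  7 → (7, 'ebgcceff')
  8 → (12, 'eff')
  9 → (14, 'f')
  10 → (13, 'ff')
  11 → (4, 'gagebgcceff')
  12 → (9, 'gcceff')
  13 → (6, 'gebgcceff')
  14 → (0, 'hdcbgagebgcceff')

SA = [5, 3, 8, 2, 10, 11, 1, 7, 12, 14, 13, 4, 9, 6, 0]
i: (SA[i-1],SA[i]) lcp shared
  1: (5,3) 0 ''
  2: (3,8) 2 'bg'
  3: (8,2) 0 ''
  4: (2,10) 1 'c'
  5: (10,11) 1 'c'
  6: (11,1) 0 ''
  7: (1,7) 0 ''
  8: (7,12) 1 'e'
  9: (12,14) 0 ''
  10: (14,13) 1 'f'
  11: (13,4) 0 ''
  12: (4,9) 1 'g'
  13: (9,6) 1 'g'
  14: (6,0) 0 ''

n(n+1)/2 = 15·16/2 = 120
Σ LCP = 0 + 0 + 2 + 0 + 1 + 1 + 0 + 0 + 1 + 0 + 1 + 0 + 1 + 1 + 0 = 8
distinct = 120 − 8 = 112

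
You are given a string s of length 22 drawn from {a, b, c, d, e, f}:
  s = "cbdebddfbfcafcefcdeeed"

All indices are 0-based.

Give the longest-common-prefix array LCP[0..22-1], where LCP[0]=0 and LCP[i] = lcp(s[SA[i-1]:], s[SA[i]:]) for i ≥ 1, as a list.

[0, 0, 2, 1, 0, 1, 1, 1, 0, 1, 1, 2, 1, 0, 1, 1, 2, 1, 0, 1, 2, 2]

sorted suffixes:
  #0 SA[0]=11  'afcefcdeeed'
  #1 SA[1]=4  'bddfbfcafcefcdeeed'
  #2 SA[2]=1  'bdebddfbfcafcefcdeeed'
  #3 SA[3]=8  'bfcafcefcdeeed'
  #4 SA[4]=10  'cafcefcdeeed'
  #5 SA[5]=0  'cbdebddfbfcafcefcdeeed'
  #6 SA[6]=16  'cdeeed'
  #7 SA[7]=13  'cefcdeeed'
  #8 SA[8]=21  'd'
  #9 SA[9]=5  'ddfbfcafcefcdeeed'
  #10 SA[10]=2  'debddfbfcafcefcdeeed'
  #11 SA[11]=17  'deeed'
  #12 SA[12]=6  'dfbfcafcefcdeeed'
  #13 SA[13]=3  'ebddfbfcafcefcdeeed'
  #14 SA[14]=20  'ed'
  #15 SA[15]=19  'eed'
  #16 SA[16]=18  'eeed'
  #17 SA[17]=14  'efcdeeed'
  #18 SA[18]=7  'fbfcafcefcdeeed'
  #19 SA[19]=9  'fcafcefcdeeed'
  #20 SA[20]=15  'fcdeeed'
  #21 SA[21]=12  'fcefcdeeed'

SA = [11, 4, 1, 8, 10, 0, 16, 13, 21, 5, 2, 17, 6, 3, 20, 19, 18, 14, 7, 9, 15, 12]
i: (SA[i-1],SA[i]) lcp shared
  1: (11,4) 0 ''
  2: (4,1) 2 'bd'
  3: (1,8) 1 'b'
  4: (8,10) 0 ''
  5: (10,0) 1 'c'
  6: (0,16) 1 'c'
  7: (16,13) 1 'c'
  8: (13,21) 0 ''
  9: (21,5) 1 'd'
  10: (5,2) 1 'd'
  11: (2,17) 2 'de'
  12: (17,6) 1 'd'
  13: (6,3) 0 ''
  14: (3,20) 1 'e'
  15: (20,19) 1 'e'
  16: (19,18) 2 'ee'
  17: (18,14) 1 'e'
  18: (14,7) 0 ''
  19: (7,9) 1 'f'
  20: (9,15) 2 'fc'
  21: (15,12) 2 'fc'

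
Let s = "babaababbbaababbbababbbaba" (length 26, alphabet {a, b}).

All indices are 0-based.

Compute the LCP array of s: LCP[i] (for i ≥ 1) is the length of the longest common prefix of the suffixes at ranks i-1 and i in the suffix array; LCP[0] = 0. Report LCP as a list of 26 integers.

rank→(start, suffix):
  0 → (25, 'a')
  1 → (3, 'aababbbaababbbababbbaba')
  2 → (10, 'aababbbababbbaba')
  3 → (23, 'aba')
  4 → (1, 'abaababbbaababbbababbbaba')
  5 → (4, 'ababbbaababbbababbbaba')
  6 → (17, 'ababbbaba')
  7 → (11, 'ababbbababbbaba')
  8 → (6, 'abbbaababbbababbbaba')
  9 → (19, 'abbbaba')
  10 → (13, 'abbbababbbaba')
  11 → (24, 'ba')
  12 → (2, 'baababbbaababbbababbbaba')
  13 → (9, 'baababbbababbbaba')
  14 → (22, 'baba')
  15 → (0, 'babaababbbaababbbababbbaba')
  16 → (16, 'bababbbaba')
  17 → (5, 'babbbaababbbababbbaba')
  18 → (18, 'babbbaba')
  19 → (12, 'babbbababbbaba')
  20 → (8, 'bbaababbbababbbaba')
  21 → (21, 'bbaba')
  22 → (15, 'bbababbbaba')
  23 → (7, 'bbbaababbbababbbaba')
  24 → (20, 'bbbaba')
  25 → (14, 'bbbababbbaba')

SA = [25, 3, 10, 23, 1, 4, 17, 11, 6, 19, 13, 24, 2, 9, 22, 0, 16, 5, 18, 12, 8, 21, 15, 7, 20, 14]
rank  pair      lcp
   1  s[25:],s[3:]  1  'a'
   2  s[3:],s[10:]  8  'aababbba'
   3  s[10:],s[23:]  1  'a'
   4  s[23:],s[1:]  3  'aba'
   5  s[1:],s[4:]  3  'aba'
   6  s[4:],s[17:]  7  'ababbba'
   7  s[17:],s[11:]  9  'ababbbaba'
   8  s[11:],s[6:]  2  'ab'
   9  s[6:],s[19:]  5  'abbba'
  10  s[19:],s[13:]  7  'abbbaba'
  11  s[13:],s[24:]  0  ''
  12  s[24:],s[2:]  2  'ba'
  13  s[2:],s[9:]  9  'baababbba'
  14  s[9:],s[22:]  2  'ba'
  15  s[22:],s[0:]  4  'baba'
  16  s[0:],s[16:]  4  'baba'
  17  s[16:],s[5:]  3  'bab'
  18  s[5:],s[18:]  6  'babbba'
  19  s[18:],s[12:]  8  'babbbaba'
  20  s[12:],s[8:]  1  'b'
  21  s[8:],s[21:]  3  'bba'
  22  s[21:],s[15:]  5  'bbaba'
  23  s[15:],s[7:]  2  'bb'
  24  s[7:],s[20:]  4  'bbba'
  25  s[20:],s[14:]  6  'bbbaba'

[0, 1, 8, 1, 3, 3, 7, 9, 2, 5, 7, 0, 2, 9, 2, 4, 4, 3, 6, 8, 1, 3, 5, 2, 4, 6]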